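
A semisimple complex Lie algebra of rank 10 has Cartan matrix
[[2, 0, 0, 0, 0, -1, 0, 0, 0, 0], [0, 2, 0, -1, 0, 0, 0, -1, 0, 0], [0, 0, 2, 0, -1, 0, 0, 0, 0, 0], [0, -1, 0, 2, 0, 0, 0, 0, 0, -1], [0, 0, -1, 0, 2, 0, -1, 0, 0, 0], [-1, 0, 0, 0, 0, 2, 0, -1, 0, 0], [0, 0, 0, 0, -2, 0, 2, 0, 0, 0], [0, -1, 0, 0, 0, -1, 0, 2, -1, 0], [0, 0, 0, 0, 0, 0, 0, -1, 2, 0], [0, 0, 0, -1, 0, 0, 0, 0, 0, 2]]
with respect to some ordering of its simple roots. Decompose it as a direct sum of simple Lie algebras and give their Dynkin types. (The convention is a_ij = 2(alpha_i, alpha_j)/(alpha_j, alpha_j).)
The diagram associated to this matrix has two connected components: the simple roots {alpha_3, alpha_5, alpha_7} form a chain of 3 nodes with a double edge at one end; the terminal node there is the unique long simple root (C_3), and {alpha_1, alpha_2, alpha_4, alpha_6, alpha_8, alpha_9, alpha_10} form a chain of 6 nodes with one extra node attached to the third node from one end (E_7). A semisimple Lie algebra decomposes uniquely as the direct sum of simple ideals, one per connected component of its Dynkin diagram, so g ≅ C_3 ⊕ E_7 (dimension 21 + 133 = 154).

C_3 + E_7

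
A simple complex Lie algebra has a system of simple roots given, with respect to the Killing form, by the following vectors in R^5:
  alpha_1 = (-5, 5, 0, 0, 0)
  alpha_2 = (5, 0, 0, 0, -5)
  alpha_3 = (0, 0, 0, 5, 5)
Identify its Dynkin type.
A_3

Compute the Cartan integers a_ij = 2(alpha_i, alpha_j)/(alpha_j, alpha_j); the resulting 3x3 Cartan matrix is
[[2, -1, 0], [-1, 2, -1], [0, -1, 2]].
All simple roots have the same length, so the diagram is simply laced. The associated Dynkin diagram is a chain of 3 nodes with single edges (A_3), so the type is A_3 (the algebra sl(4)).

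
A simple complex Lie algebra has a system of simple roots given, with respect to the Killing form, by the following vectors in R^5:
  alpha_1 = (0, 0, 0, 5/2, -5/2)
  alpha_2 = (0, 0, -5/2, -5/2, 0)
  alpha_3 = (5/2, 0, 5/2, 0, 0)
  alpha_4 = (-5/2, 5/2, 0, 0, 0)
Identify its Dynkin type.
A_4 (sl(5))

Compute the Cartan integers a_ij = 2(alpha_i, alpha_j)/(alpha_j, alpha_j); the resulting 4x4 Cartan matrix is
[[2, -1, 0, 0], [-1, 2, -1, 0], [0, -1, 2, -1], [0, 0, -1, 2]].
All simple roots have the same length, so the diagram is simply laced. The associated Dynkin diagram is a chain of 4 nodes with single edges (A_4), so the type is A_4 (the algebra sl(5)).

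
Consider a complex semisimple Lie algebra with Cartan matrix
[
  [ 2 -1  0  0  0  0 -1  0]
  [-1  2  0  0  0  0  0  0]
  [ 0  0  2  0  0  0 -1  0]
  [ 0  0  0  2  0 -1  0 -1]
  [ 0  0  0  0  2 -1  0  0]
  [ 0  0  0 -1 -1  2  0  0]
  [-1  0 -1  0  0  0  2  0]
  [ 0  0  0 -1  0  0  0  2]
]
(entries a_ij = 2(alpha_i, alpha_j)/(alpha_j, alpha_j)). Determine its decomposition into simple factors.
The diagram associated to this matrix has two connected components: the simple roots {alpha_4, alpha_5, alpha_6, alpha_8} form a chain of 4 nodes with single edges (A_4), and {alpha_1, alpha_2, alpha_3, alpha_7} form a chain of 4 nodes with single edges (A_4). A semisimple Lie algebra decomposes uniquely as the direct sum of simple ideals, one per connected component of its Dynkin diagram, so g ≅ A_4 ⊕ A_4 (dimension 24 + 24 = 48).

A_4 (sl(5)) + A_4 (sl(5))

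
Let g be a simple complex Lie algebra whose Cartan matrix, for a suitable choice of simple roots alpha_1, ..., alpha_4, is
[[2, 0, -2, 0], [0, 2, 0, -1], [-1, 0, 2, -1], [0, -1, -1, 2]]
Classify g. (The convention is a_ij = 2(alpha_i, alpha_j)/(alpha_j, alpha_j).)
The matrix has rank 4 with 2's on the diagonal. Reading the off-diagonal entries as Dynkin edges (a single edge where a_ij = a_ji = -1; a double or triple edge where a_ij * a_ji = 2 or 3), the diagram is a chain of 4 nodes with a double edge at one end; the terminal node there is the unique long simple root (C_4). One simple-root ordering that puts it in standard form is (alpha_2, alpha_4, alpha_3, alpha_1). So the algebra is type C_4, i.e. sp(8).

C_4 (sp(8))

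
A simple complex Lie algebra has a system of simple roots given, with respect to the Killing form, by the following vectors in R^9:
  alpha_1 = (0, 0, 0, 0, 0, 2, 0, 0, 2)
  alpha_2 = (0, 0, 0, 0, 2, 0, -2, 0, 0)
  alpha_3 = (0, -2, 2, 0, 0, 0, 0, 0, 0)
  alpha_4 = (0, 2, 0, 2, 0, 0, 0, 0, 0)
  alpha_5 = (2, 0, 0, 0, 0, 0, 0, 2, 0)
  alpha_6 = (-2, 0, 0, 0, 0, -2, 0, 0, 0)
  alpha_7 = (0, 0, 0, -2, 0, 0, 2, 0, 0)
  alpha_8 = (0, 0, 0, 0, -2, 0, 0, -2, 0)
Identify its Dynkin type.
Compute the Cartan integers a_ij = 2(alpha_i, alpha_j)/(alpha_j, alpha_j); the resulting 8x8 Cartan matrix is
[[2, 0, 0, 0, 0, -1, 0, 0], [0, 2, 0, 0, 0, 0, -1, -1], [0, 0, 2, -1, 0, 0, 0, 0], [0, 0, -1, 2, 0, 0, -1, 0], [0, 0, 0, 0, 2, -1, 0, -1], [-1, 0, 0, 0, -1, 2, 0, 0], [0, -1, 0, -1, 0, 0, 2, 0], [0, -1, 0, 0, -1, 0, 0, 2]].
All simple roots have the same length, so the diagram is simply laced. The associated Dynkin diagram is a chain of 8 nodes with single edges (A_8), so the type is A_8 (the algebra sl(9)).

type A_8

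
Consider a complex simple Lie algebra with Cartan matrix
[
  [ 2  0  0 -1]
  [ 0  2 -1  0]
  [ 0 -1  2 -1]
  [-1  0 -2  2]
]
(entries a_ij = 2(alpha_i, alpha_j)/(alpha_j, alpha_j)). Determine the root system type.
F4

The matrix has rank 4 with 2's on the diagonal. Reading the off-diagonal entries as Dynkin edges (a single edge where a_ij = a_ji = -1; a double or triple edge where a_ij * a_ji = 2 or 3), the diagram is a chain of 4 nodes with a double edge between the middle two (F_4). One simple-root ordering that puts it in standard form is (alpha_1, alpha_4, alpha_3, alpha_2). So the algebra is type F_4.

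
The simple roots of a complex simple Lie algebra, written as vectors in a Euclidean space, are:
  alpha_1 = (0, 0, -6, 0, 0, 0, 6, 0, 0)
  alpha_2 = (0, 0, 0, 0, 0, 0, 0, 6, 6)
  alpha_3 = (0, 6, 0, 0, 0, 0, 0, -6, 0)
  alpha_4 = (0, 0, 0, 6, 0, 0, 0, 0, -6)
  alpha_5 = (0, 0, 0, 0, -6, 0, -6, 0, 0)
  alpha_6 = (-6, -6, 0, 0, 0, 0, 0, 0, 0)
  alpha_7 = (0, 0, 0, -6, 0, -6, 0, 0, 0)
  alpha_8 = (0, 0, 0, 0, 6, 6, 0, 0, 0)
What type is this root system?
type A_8

Compute the Cartan integers a_ij = 2(alpha_i, alpha_j)/(alpha_j, alpha_j); the resulting 8x8 Cartan matrix is
[[2, 0, 0, 0, -1, 0, 0, 0], [0, 2, -1, -1, 0, 0, 0, 0], [0, -1, 2, 0, 0, -1, 0, 0], [0, -1, 0, 2, 0, 0, -1, 0], [-1, 0, 0, 0, 2, 0, 0, -1], [0, 0, -1, 0, 0, 2, 0, 0], [0, 0, 0, -1, 0, 0, 2, -1], [0, 0, 0, 0, -1, 0, -1, 2]].
All simple roots have the same length, so the diagram is simply laced. The associated Dynkin diagram is a chain of 8 nodes with single edges (A_8), so the type is A_8 (the algebra sl(9)).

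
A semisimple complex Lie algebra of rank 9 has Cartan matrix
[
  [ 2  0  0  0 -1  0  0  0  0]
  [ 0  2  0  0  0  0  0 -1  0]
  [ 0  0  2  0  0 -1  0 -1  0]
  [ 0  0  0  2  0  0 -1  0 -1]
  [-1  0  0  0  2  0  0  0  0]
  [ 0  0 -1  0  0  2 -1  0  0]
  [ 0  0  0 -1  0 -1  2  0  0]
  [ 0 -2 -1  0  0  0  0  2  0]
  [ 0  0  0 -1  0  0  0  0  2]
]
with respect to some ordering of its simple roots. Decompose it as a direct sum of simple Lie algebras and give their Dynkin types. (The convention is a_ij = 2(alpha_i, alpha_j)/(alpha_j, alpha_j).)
type A_2 ⊕ type B_7

The diagram associated to this matrix has two connected components: the simple roots {alpha_1, alpha_5} form a chain of 2 nodes with single edges (A_2), and {alpha_2, alpha_3, alpha_4, alpha_6, alpha_7, alpha_8, alpha_9} form a chain of 7 nodes with a double edge at one end; the terminal node there is the unique short simple root (B_7). A semisimple Lie algebra decomposes uniquely as the direct sum of simple ideals, one per connected component of its Dynkin diagram, so g ≅ A_2 ⊕ B_7 (dimension 8 + 105 = 113).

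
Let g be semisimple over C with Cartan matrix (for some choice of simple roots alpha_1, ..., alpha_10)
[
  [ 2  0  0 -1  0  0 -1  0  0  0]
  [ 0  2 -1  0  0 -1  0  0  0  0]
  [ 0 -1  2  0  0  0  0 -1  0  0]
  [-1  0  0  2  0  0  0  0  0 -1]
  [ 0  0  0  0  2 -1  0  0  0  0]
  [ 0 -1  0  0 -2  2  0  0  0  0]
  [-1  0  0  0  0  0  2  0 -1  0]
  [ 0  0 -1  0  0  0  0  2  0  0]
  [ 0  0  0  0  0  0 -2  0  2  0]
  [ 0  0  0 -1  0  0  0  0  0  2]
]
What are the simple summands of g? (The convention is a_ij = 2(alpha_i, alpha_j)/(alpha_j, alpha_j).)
The diagram associated to this matrix has two connected components: the simple roots {alpha_2, alpha_3, alpha_5, alpha_6, alpha_8} form a chain of 5 nodes with a double edge at one end; the terminal node there is the unique short simple root (B_5), and {alpha_1, alpha_4, alpha_7, alpha_9, alpha_10} form a chain of 5 nodes with a double edge at one end; the terminal node there is the unique long simple root (C_5). A semisimple Lie algebra decomposes uniquely as the direct sum of simple ideals, one per connected component of its Dynkin diagram, so g ≅ B_5 ⊕ C_5 (dimension 55 + 55 = 110).

type B_5 ⊕ type C_5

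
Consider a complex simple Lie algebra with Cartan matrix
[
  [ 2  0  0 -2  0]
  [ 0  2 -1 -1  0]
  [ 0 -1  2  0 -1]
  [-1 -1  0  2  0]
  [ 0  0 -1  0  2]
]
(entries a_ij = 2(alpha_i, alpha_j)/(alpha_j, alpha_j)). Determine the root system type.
The matrix has rank 5 with 2's on the diagonal. Reading the off-diagonal entries as Dynkin edges (a single edge where a_ij = a_ji = -1; a double or triple edge where a_ij * a_ji = 2 or 3), the diagram is a chain of 5 nodes with a double edge at one end; the terminal node there is the unique long simple root (C_5). One simple-root ordering that puts it in standard form is (alpha_5, alpha_3, alpha_2, alpha_4, alpha_1). So the algebra is type C_5, i.e. sp(10).

C_5 (sp(10))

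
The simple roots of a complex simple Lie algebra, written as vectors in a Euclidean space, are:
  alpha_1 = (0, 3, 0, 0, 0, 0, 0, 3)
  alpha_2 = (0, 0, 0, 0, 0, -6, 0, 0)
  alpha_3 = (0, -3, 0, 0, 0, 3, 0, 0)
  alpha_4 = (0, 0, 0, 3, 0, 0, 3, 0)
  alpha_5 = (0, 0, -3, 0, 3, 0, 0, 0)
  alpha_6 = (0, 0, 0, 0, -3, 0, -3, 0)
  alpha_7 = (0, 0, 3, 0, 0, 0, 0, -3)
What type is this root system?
Compute the Cartan integers a_ij = 2(alpha_i, alpha_j)/(alpha_j, alpha_j); the resulting 7x7 Cartan matrix is
[[2, 0, -1, 0, 0, 0, -1], [0, 2, -2, 0, 0, 0, 0], [-1, -1, 2, 0, 0, 0, 0], [0, 0, 0, 2, 0, -1, 0], [0, 0, 0, 0, 2, -1, -1], [0, 0, 0, -1, -1, 2, 0], [-1, 0, 0, 0, -1, 0, 2]].
The roots have two lengths (squared-length ratio 2:1); the short ones are alpha_{1,3,4,5,6,7}. The associated Dynkin diagram is a chain of 7 nodes with a double edge at one end; the terminal node there is the unique long simple root (C_7), so the type is C_7 (the algebra sp(14)).

type C_7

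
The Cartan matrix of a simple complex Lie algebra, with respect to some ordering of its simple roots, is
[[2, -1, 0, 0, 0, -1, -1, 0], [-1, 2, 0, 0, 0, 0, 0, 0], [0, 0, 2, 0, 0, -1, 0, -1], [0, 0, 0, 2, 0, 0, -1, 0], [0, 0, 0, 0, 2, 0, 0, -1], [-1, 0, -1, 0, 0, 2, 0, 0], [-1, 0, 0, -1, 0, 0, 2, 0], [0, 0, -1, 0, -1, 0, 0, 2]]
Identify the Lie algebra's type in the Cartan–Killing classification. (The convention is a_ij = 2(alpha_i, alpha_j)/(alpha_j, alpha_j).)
The matrix has rank 8 with 2's on the diagonal. Reading the off-diagonal entries as Dynkin edges (a single edge where a_ij = a_ji = -1; a double or triple edge where a_ij * a_ji = 2 or 3), the diagram is a chain of 7 nodes with one extra node attached to the third node from one end (E_8). One simple-root ordering that puts it in standard form is (alpha_4, alpha_2, alpha_7, alpha_1, alpha_6, alpha_3, alpha_8, alpha_5). So the algebra is type E_8.

E_8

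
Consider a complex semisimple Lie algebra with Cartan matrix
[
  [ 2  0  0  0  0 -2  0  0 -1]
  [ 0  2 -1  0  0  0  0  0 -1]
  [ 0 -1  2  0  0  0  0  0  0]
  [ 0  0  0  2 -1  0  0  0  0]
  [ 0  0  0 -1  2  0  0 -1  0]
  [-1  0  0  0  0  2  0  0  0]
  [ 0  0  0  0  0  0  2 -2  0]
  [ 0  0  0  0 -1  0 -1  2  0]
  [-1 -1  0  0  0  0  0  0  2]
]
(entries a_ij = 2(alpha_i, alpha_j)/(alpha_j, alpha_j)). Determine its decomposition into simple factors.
B_5 (so(11)) ⊕ C_4 (sp(8))

The diagram associated to this matrix has two connected components: the simple roots {alpha_1, alpha_2, alpha_3, alpha_6, alpha_9} form a chain of 5 nodes with a double edge at one end; the terminal node there is the unique short simple root (B_5), and {alpha_4, alpha_5, alpha_7, alpha_8} form a chain of 4 nodes with a double edge at one end; the terminal node there is the unique long simple root (C_4). A semisimple Lie algebra decomposes uniquely as the direct sum of simple ideals, one per connected component of its Dynkin diagram, so g ≅ B_5 ⊕ C_4 (dimension 55 + 36 = 91).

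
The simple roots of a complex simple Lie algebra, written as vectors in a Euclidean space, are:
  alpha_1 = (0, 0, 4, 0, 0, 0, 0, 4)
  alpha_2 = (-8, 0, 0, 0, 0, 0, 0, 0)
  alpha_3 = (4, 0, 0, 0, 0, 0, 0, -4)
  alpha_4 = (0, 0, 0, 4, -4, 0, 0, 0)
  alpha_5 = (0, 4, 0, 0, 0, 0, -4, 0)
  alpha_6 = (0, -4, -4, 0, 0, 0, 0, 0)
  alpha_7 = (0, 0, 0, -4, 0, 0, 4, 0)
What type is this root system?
Compute the Cartan integers a_ij = 2(alpha_i, alpha_j)/(alpha_j, alpha_j); the resulting 7x7 Cartan matrix is
[[2, 0, -1, 0, 0, -1, 0], [0, 2, -2, 0, 0, 0, 0], [-1, -1, 2, 0, 0, 0, 0], [0, 0, 0, 2, 0, 0, -1], [0, 0, 0, 0, 2, -1, -1], [-1, 0, 0, 0, -1, 2, 0], [0, 0, 0, -1, -1, 0, 2]].
The roots have two lengths (squared-length ratio 2:1); the short ones are alpha_{1,3,4,5,6,7}. The associated Dynkin diagram is a chain of 7 nodes with a double edge at one end; the terminal node there is the unique long simple root (C_7), so the type is C_7 (the algebra sp(14)).

type C_7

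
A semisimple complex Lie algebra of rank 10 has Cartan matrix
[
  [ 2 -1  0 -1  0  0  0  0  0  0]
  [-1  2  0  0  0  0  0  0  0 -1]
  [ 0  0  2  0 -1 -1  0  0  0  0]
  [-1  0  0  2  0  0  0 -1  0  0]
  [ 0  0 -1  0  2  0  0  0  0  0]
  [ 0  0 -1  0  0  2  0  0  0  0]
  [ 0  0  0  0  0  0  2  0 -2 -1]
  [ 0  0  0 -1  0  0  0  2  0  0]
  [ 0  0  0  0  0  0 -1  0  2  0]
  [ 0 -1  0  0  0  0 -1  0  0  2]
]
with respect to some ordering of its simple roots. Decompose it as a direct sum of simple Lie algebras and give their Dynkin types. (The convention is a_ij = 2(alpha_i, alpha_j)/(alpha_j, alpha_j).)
type A_3 + type B_7

The diagram associated to this matrix has two connected components: the simple roots {alpha_3, alpha_5, alpha_6} form a chain of 3 nodes with single edges (A_3), and {alpha_1, alpha_2, alpha_4, alpha_7, alpha_8, alpha_9, alpha_10} form a chain of 7 nodes with a double edge at one end; the terminal node there is the unique short simple root (B_7). A semisimple Lie algebra decomposes uniquely as the direct sum of simple ideals, one per connected component of its Dynkin diagram, so g ≅ A_3 ⊕ B_7 (dimension 15 + 105 = 120).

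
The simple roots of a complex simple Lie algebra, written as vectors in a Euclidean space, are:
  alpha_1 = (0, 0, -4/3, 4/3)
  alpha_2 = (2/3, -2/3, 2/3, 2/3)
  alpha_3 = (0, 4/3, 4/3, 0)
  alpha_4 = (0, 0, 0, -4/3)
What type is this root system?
F4

Compute the Cartan integers a_ij = 2(alpha_i, alpha_j)/(alpha_j, alpha_j); the resulting 4x4 Cartan matrix is
[[2, 0, -1, -2], [0, 2, 0, -1], [-1, 0, 2, 0], [-1, -1, 0, 2]].
The roots have two lengths (squared-length ratio 2:1); the short ones are alpha_{2,4}. The associated Dynkin diagram is a chain of 4 nodes with a double edge between the middle two (F_4), so the type is F_4.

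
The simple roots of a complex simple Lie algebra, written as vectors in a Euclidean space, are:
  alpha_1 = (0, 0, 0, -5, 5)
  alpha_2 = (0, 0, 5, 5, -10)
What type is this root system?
Compute the Cartan integers a_ij = 2(alpha_i, alpha_j)/(alpha_j, alpha_j); the resulting 2x2 Cartan matrix is
[[2, -1], [-3, 2]].
The roots have two lengths (squared-length ratio 3:1); the short ones are alpha_{1}. The associated Dynkin diagram is two nodes joined by a triple edge (G_2), so the type is G_2.

G_2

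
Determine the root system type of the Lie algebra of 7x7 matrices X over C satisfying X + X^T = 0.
This is so(7) with 7 odd, which has dimension 7(7-1)/2 = 21 and rank (7-1)/2 = 3. In the classification of classical Lie algebras, the orthogonal algebra so(2n+1) in an odd number of variables has type B_n; here n = 3, so the Dynkin diagram is a chain of 3 nodes with a double edge at one end; the terminal node there is the unique short simple root (B_3). Hence the type is B_3.

B3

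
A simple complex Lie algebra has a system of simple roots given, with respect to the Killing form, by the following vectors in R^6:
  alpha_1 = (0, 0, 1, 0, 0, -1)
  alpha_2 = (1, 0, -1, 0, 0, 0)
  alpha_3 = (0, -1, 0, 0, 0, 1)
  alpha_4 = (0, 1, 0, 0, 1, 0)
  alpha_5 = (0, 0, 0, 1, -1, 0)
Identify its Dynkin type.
Compute the Cartan integers a_ij = 2(alpha_i, alpha_j)/(alpha_j, alpha_j); the resulting 5x5 Cartan matrix is
[[2, -1, -1, 0, 0], [-1, 2, 0, 0, 0], [-1, 0, 2, -1, 0], [0, 0, -1, 2, -1], [0, 0, 0, -1, 2]].
All simple roots have the same length, so the diagram is simply laced. The associated Dynkin diagram is a chain of 5 nodes with single edges (A_5), so the type is A_5 (the algebra sl(6)).

type A_5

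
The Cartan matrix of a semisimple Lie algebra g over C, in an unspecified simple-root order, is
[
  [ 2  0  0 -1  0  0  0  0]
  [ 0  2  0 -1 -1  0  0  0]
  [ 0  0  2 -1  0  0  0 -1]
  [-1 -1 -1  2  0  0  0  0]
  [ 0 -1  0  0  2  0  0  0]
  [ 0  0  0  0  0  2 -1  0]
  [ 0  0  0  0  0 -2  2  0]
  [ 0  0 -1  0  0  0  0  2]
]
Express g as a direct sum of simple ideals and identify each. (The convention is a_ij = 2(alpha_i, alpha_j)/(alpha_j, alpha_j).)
The diagram associated to this matrix has two connected components: the simple roots {alpha_6, alpha_7} form a chain of 2 nodes with a double edge at one end; the terminal node there is the unique short simple root (B_2), and {alpha_1, alpha_2, alpha_3, alpha_4, alpha_5, alpha_8} form a chain of 5 nodes with one extra node attached to the third node from one end (E_6). A semisimple Lie algebra decomposes uniquely as the direct sum of simple ideals, one per connected component of its Dynkin diagram, so g ≅ B_2 ⊕ E_6 (dimension 10 + 78 = 88).

B_2 (so(5)) + E_6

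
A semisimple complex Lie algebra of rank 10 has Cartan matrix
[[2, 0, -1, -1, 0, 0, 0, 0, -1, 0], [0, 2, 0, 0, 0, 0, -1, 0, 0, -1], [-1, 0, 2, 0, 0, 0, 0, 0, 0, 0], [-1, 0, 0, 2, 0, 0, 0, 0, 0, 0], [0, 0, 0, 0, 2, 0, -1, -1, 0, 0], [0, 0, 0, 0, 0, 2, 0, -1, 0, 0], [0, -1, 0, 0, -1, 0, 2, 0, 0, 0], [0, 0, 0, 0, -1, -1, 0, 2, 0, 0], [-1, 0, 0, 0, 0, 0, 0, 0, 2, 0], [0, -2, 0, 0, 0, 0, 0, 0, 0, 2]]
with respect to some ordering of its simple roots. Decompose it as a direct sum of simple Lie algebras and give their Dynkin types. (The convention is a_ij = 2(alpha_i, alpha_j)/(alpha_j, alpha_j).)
C_6 ⊕ D_4

The diagram associated to this matrix has two connected components: the simple roots {alpha_2, alpha_5, alpha_6, alpha_7, alpha_8, alpha_10} form a chain of 6 nodes with a double edge at one end; the terminal node there is the unique long simple root (C_6), and {alpha_1, alpha_3, alpha_4, alpha_9} form a chain of 2 nodes with a fork of two nodes at one end (D_4). A semisimple Lie algebra decomposes uniquely as the direct sum of simple ideals, one per connected component of its Dynkin diagram, so g ≅ C_6 ⊕ D_4 (dimension 78 + 28 = 106).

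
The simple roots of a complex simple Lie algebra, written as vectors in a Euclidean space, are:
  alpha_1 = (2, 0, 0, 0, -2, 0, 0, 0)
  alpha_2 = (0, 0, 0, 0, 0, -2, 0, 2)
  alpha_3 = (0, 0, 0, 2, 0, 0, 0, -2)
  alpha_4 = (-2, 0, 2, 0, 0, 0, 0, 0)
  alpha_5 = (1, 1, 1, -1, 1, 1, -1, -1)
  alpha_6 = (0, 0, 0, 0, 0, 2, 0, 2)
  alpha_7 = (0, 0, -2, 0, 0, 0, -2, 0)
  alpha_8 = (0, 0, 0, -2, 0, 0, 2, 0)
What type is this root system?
Compute the Cartan integers a_ij = 2(alpha_i, alpha_j)/(alpha_j, alpha_j); the resulting 8x8 Cartan matrix is
[[2, 0, 0, -1, 0, 0, 0, 0], [0, 2, -1, 0, -1, 0, 0, 0], [0, -1, 2, 0, 0, -1, 0, -1], [-1, 0, 0, 2, 0, 0, -1, 0], [0, -1, 0, 0, 2, 0, 0, 0], [0, 0, -1, 0, 0, 2, 0, 0], [0, 0, 0, -1, 0, 0, 2, -1], [0, 0, -1, 0, 0, 0, -1, 2]].
All simple roots have the same length, so the diagram is simply laced. The associated Dynkin diagram is a chain of 7 nodes with one extra node attached to the third node from one end (E_8), so the type is E_8.

E_8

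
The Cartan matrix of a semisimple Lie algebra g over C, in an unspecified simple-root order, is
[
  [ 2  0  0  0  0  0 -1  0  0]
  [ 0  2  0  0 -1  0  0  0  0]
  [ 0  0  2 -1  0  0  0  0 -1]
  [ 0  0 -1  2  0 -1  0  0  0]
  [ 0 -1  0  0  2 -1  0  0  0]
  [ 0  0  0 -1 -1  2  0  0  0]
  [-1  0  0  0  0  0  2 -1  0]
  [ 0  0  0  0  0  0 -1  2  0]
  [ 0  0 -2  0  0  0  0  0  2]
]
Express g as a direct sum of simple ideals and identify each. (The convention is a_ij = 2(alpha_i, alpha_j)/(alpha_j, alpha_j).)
The diagram associated to this matrix has two connected components: the simple roots {alpha_1, alpha_7, alpha_8} form a chain of 3 nodes with single edges (A_3), and {alpha_2, alpha_3, alpha_4, alpha_5, alpha_6, alpha_9} form a chain of 6 nodes with a double edge at one end; the terminal node there is the unique long simple root (C_6). A semisimple Lie algebra decomposes uniquely as the direct sum of simple ideals, one per connected component of its Dynkin diagram, so g ≅ A_3 ⊕ C_6 (dimension 15 + 78 = 93).

A_3 ⊕ C_6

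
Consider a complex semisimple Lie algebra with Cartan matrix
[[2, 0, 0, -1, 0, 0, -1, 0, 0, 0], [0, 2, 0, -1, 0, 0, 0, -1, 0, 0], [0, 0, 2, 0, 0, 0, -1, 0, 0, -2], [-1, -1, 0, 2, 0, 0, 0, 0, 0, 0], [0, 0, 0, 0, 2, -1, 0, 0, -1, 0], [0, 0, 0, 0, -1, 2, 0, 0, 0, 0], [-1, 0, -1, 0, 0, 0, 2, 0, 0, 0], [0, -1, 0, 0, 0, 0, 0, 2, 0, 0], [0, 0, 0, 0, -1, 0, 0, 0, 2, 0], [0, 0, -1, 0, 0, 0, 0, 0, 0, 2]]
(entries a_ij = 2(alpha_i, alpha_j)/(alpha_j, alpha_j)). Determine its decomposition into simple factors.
The diagram associated to this matrix has two connected components: the simple roots {alpha_5, alpha_6, alpha_9} form a chain of 3 nodes with single edges (A_3), and {alpha_1, alpha_2, alpha_3, alpha_4, alpha_7, alpha_8, alpha_10} form a chain of 7 nodes with a double edge at one end; the terminal node there is the unique short simple root (B_7). A semisimple Lie algebra decomposes uniquely as the direct sum of simple ideals, one per connected component of its Dynkin diagram, so g ≅ A_3 ⊕ B_7 (dimension 15 + 105 = 120).

A_3 ⊕ B_7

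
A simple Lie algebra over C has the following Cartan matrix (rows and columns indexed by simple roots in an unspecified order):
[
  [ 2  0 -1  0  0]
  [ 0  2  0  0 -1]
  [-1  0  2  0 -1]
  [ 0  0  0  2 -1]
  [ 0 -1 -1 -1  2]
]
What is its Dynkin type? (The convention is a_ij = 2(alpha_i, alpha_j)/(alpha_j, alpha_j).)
D5

The matrix has rank 5 with 2's on the diagonal. Reading the off-diagonal entries as Dynkin edges (a single edge where a_ij = a_ji = -1; a double or triple edge where a_ij * a_ji = 2 or 3), the diagram is a chain of 3 nodes with a fork of two nodes at one end (D_5). One simple-root ordering that puts it in standard form is (alpha_1, alpha_3, alpha_5, alpha_2, alpha_4). So the algebra is type D_5, i.e. so(10).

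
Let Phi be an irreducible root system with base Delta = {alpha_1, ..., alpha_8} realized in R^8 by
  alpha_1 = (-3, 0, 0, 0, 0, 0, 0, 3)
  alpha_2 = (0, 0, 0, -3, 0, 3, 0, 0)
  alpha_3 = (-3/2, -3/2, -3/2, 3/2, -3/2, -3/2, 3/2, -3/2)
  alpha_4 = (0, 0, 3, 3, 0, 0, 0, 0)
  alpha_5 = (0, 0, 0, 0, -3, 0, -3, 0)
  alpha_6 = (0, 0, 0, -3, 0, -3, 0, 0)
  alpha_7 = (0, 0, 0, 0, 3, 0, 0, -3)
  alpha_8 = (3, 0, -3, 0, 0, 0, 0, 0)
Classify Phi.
Compute the Cartan integers a_ij = 2(alpha_i, alpha_j)/(alpha_j, alpha_j); the resulting 8x8 Cartan matrix is
[[2, 0, 0, 0, 0, 0, -1, -1], [0, 2, -1, -1, 0, 0, 0, 0], [0, -1, 2, 0, 0, 0, 0, 0], [0, -1, 0, 2, 0, -1, 0, -1], [0, 0, 0, 0, 2, 0, -1, 0], [0, 0, 0, -1, 0, 2, 0, 0], [-1, 0, 0, 0, -1, 0, 2, 0], [-1, 0, 0, -1, 0, 0, 0, 2]].
All simple roots have the same length, so the diagram is simply laced. The associated Dynkin diagram is a chain of 7 nodes with one extra node attached to the third node from one end (E_8), so the type is E_8.

type E_8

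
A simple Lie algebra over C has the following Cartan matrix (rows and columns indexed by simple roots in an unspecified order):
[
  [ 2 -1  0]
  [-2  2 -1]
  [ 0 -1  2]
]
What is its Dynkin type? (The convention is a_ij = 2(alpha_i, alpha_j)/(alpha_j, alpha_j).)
The matrix has rank 3 with 2's on the diagonal. Reading the off-diagonal entries as Dynkin edges (a single edge where a_ij = a_ji = -1; a double or triple edge where a_ij * a_ji = 2 or 3), the diagram is a chain of 3 nodes with a double edge at one end; the terminal node there is the unique short simple root (B_3). One simple-root ordering that puts it in standard form is (alpha_3, alpha_2, alpha_1). So the algebra is type B_3, i.e. so(7).

B3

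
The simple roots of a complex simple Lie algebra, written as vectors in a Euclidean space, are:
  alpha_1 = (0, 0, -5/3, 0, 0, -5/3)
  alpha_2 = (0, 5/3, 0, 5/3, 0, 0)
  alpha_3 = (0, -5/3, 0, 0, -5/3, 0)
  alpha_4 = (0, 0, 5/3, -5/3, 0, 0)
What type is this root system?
A_4 (sl(5))

Compute the Cartan integers a_ij = 2(alpha_i, alpha_j)/(alpha_j, alpha_j); the resulting 4x4 Cartan matrix is
[[2, 0, 0, -1], [0, 2, -1, -1], [0, -1, 2, 0], [-1, -1, 0, 2]].
All simple roots have the same length, so the diagram is simply laced. The associated Dynkin diagram is a chain of 4 nodes with single edges (A_4), so the type is A_4 (the algebra sl(5)).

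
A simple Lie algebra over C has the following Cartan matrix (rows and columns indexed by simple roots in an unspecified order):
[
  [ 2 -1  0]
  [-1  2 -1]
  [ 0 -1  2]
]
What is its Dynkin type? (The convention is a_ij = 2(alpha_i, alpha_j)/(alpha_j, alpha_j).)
The matrix has rank 3 with 2's on the diagonal. Reading the off-diagonal entries as Dynkin edges (a single edge where a_ij = a_ji = -1; a double or triple edge where a_ij * a_ji = 2 or 3), the diagram is a chain of 3 nodes with single edges (A_3). One simple-root ordering that puts it in standard form is (alpha_1, alpha_2, alpha_3). So the algebra is type A_3, i.e. sl(4).

A3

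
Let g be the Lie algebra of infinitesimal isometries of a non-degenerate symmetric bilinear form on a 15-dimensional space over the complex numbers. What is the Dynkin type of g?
B_7 (so(15))

This is so(15) with 15 odd, which has dimension 15(15-1)/2 = 105 and rank (15-1)/2 = 7. In the classification of classical Lie algebras, the orthogonal algebra so(2n+1) in an odd number of variables has type B_n; here n = 7, so the Dynkin diagram is a chain of 7 nodes with a double edge at one end; the terminal node there is the unique short simple root (B_7). Hence the type is B_7.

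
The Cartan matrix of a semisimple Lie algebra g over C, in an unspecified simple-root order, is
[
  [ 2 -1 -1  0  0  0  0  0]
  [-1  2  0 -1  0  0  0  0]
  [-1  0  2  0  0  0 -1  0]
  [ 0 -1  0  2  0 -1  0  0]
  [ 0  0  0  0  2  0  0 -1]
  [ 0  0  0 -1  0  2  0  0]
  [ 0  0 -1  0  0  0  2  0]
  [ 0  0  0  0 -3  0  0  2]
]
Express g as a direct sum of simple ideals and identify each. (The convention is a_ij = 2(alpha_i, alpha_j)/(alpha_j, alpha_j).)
The diagram associated to this matrix has two connected components: the simple roots {alpha_1, alpha_2, alpha_3, alpha_4, alpha_6, alpha_7} form a chain of 6 nodes with single edges (A_6), and {alpha_5, alpha_8} form two nodes joined by a triple edge (G_2). A semisimple Lie algebra decomposes uniquely as the direct sum of simple ideals, one per connected component of its Dynkin diagram, so g ≅ A_6 ⊕ G_2 (dimension 48 + 14 = 62).

A_6 ⊕ G_2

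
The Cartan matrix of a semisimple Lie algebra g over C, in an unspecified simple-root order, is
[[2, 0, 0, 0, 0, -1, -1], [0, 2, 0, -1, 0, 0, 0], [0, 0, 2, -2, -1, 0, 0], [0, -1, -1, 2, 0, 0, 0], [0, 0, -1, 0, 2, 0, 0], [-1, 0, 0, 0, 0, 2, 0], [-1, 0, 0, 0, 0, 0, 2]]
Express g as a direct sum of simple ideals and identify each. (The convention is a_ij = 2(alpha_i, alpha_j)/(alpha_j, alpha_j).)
A_3 ⊕ F_4

The diagram associated to this matrix has two connected components: the simple roots {alpha_1, alpha_6, alpha_7} form a chain of 3 nodes with single edges (A_3), and {alpha_2, alpha_3, alpha_4, alpha_5} form a chain of 4 nodes with a double edge between the middle two (F_4). A semisimple Lie algebra decomposes uniquely as the direct sum of simple ideals, one per connected component of its Dynkin diagram, so g ≅ A_3 ⊕ F_4 (dimension 15 + 52 = 67).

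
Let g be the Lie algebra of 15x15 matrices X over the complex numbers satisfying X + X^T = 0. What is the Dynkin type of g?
This is so(15) with 15 odd, which has dimension 15(15-1)/2 = 105 and rank (15-1)/2 = 7. In the classification of classical Lie algebras, the orthogonal algebra so(2n+1) in an odd number of variables has type B_n; here n = 7, so the Dynkin diagram is a chain of 7 nodes with a double edge at one end; the terminal node there is the unique short simple root (B_7). Hence the type is B_7.

type B_7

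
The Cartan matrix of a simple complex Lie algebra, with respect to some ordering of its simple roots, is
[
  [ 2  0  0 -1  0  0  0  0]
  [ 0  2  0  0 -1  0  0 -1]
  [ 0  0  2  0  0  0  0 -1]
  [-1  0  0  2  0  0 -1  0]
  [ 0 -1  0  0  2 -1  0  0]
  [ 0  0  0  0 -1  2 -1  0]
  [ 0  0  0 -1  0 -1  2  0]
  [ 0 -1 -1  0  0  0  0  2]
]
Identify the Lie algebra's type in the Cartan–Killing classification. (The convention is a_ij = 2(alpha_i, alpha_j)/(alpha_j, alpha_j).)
A_8 (sl(9))

The matrix has rank 8 with 2's on the diagonal. Reading the off-diagonal entries as Dynkin edges (a single edge where a_ij = a_ji = -1; a double or triple edge where a_ij * a_ji = 2 or 3), the diagram is a chain of 8 nodes with single edges (A_8). One simple-root ordering that puts it in standard form is (alpha_1, alpha_4, alpha_7, alpha_6, alpha_5, alpha_2, alpha_8, alpha_3). So the algebra is type A_8, i.e. sl(9).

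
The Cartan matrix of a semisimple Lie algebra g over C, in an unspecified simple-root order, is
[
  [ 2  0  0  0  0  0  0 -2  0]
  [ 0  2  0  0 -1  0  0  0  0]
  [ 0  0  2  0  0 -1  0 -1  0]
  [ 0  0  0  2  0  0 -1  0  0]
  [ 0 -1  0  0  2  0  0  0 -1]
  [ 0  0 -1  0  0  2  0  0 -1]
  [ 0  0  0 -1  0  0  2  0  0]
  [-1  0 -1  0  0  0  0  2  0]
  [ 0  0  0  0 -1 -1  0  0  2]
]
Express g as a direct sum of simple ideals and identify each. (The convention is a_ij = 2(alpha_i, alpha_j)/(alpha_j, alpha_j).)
The diagram associated to this matrix has two connected components: the simple roots {alpha_4, alpha_7} form a chain of 2 nodes with single edges (A_2), and {alpha_1, alpha_2, alpha_3, alpha_5, alpha_6, alpha_8, alpha_9} form a chain of 7 nodes with a double edge at one end; the terminal node there is the unique long simple root (C_7). A semisimple Lie algebra decomposes uniquely as the direct sum of simple ideals, one per connected component of its Dynkin diagram, so g ≅ A_2 ⊕ C_7 (dimension 8 + 105 = 113).

A_2 (sl(3)) ⊕ C_7 (sp(14))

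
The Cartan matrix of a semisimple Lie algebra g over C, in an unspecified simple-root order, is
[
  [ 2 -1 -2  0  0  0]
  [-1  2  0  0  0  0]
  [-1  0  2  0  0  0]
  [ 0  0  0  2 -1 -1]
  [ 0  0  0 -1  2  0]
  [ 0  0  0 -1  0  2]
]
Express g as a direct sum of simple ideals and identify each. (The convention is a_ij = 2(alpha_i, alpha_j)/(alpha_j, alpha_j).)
The diagram associated to this matrix has two connected components: the simple roots {alpha_4, alpha_5, alpha_6} form a chain of 3 nodes with single edges (A_3), and {alpha_1, alpha_2, alpha_3} form a chain of 3 nodes with a double edge at one end; the terminal node there is the unique short simple root (B_3). A semisimple Lie algebra decomposes uniquely as the direct sum of simple ideals, one per connected component of its Dynkin diagram, so g ≅ A_3 ⊕ B_3 (dimension 15 + 21 = 36).

A_3 (sl(4)) ⊕ B_3 (so(7))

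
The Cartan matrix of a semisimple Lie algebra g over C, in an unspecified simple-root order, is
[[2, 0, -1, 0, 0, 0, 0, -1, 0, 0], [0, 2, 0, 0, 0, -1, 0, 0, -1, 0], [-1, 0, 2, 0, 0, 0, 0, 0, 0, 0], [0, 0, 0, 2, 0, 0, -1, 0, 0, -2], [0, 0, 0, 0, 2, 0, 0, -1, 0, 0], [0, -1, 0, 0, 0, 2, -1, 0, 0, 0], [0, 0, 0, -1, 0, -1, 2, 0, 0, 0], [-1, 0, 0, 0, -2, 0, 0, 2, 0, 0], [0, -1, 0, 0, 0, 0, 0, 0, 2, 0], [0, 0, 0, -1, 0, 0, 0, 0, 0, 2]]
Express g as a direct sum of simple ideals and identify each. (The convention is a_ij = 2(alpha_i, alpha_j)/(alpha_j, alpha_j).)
type B_4 + type B_6

The diagram associated to this matrix has two connected components: the simple roots {alpha_1, alpha_3, alpha_5, alpha_8} form a chain of 4 nodes with a double edge at one end; the terminal node there is the unique short simple root (B_4), and {alpha_2, alpha_4, alpha_6, alpha_7, alpha_9, alpha_10} form a chain of 6 nodes with a double edge at one end; the terminal node there is the unique short simple root (B_6). A semisimple Lie algebra decomposes uniquely as the direct sum of simple ideals, one per connected component of its Dynkin diagram, so g ≅ B_4 ⊕ B_6 (dimension 36 + 78 = 114).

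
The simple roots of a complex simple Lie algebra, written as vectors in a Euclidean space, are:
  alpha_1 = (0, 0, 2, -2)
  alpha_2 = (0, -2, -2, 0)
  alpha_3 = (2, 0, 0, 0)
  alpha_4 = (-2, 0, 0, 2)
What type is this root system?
Compute the Cartan integers a_ij = 2(alpha_i, alpha_j)/(alpha_j, alpha_j); the resulting 4x4 Cartan matrix is
[[2, -1, 0, -1], [-1, 2, 0, 0], [0, 0, 2, -1], [-1, 0, -2, 2]].
The roots have two lengths (squared-length ratio 2:1); the short ones are alpha_{3}. The associated Dynkin diagram is a chain of 4 nodes with a double edge at one end; the terminal node there is the unique short simple root (B_4), so the type is B_4 (the algebra so(9)).

B_4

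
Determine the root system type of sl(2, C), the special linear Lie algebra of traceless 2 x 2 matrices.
This is sl(2), which has dimension 2^2 - 1 = 3 and rank 2 - 1 = 1 (a Cartan subalgebra is the diagonal traceless matrices). In the classification of classical Lie algebras, the special linear algebra sl(n+1) has type A_n; here n = 1, so the Dynkin diagram is a chain of 1 nodes with single edges (A_1). Hence the type is A_1.

A_1 (sl(2))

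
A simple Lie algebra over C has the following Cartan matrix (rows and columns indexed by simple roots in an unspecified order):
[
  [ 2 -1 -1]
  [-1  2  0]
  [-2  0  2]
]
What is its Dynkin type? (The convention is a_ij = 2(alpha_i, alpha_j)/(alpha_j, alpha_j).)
type C_3

The matrix has rank 3 with 2's on the diagonal. Reading the off-diagonal entries as Dynkin edges (a single edge where a_ij = a_ji = -1; a double or triple edge where a_ij * a_ji = 2 or 3), the diagram is a chain of 3 nodes with a double edge at one end; the terminal node there is the unique long simple root (C_3). One simple-root ordering that puts it in standard form is (alpha_2, alpha_1, alpha_3). So the algebra is type C_3, i.e. sp(6).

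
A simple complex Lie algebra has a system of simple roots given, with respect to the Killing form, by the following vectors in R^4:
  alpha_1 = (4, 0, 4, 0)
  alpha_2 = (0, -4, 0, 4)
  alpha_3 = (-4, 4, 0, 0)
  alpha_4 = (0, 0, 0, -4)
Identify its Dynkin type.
type B_4

Compute the Cartan integers a_ij = 2(alpha_i, alpha_j)/(alpha_j, alpha_j); the resulting 4x4 Cartan matrix is
[[2, 0, -1, 0], [0, 2, -1, -2], [-1, -1, 2, 0], [0, -1, 0, 2]].
The roots have two lengths (squared-length ratio 2:1); the short ones are alpha_{4}. The associated Dynkin diagram is a chain of 4 nodes with a double edge at one end; the terminal node there is the unique short simple root (B_4), so the type is B_4 (the algebra so(9)).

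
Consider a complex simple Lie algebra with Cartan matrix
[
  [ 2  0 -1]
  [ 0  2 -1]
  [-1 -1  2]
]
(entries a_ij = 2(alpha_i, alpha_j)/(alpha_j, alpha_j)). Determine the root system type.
type A_3

The matrix has rank 3 with 2's on the diagonal. Reading the off-diagonal entries as Dynkin edges (a single edge where a_ij = a_ji = -1; a double or triple edge where a_ij * a_ji = 2 or 3), the diagram is a chain of 3 nodes with single edges (A_3). One simple-root ordering that puts it in standard form is (alpha_1, alpha_3, alpha_2). So the algebra is type A_3, i.e. sl(4).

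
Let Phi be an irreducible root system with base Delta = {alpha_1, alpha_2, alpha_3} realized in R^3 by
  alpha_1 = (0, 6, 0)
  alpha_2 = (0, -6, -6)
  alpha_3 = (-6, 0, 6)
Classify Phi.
type B_3

Compute the Cartan integers a_ij = 2(alpha_i, alpha_j)/(alpha_j, alpha_j); the resulting 3x3 Cartan matrix is
[[2, -1, 0], [-2, 2, -1], [0, -1, 2]].
The roots have two lengths (squared-length ratio 2:1); the short ones are alpha_{1}. The associated Dynkin diagram is a chain of 3 nodes with a double edge at one end; the terminal node there is the unique short simple root (B_3), so the type is B_3 (the algebra so(7)).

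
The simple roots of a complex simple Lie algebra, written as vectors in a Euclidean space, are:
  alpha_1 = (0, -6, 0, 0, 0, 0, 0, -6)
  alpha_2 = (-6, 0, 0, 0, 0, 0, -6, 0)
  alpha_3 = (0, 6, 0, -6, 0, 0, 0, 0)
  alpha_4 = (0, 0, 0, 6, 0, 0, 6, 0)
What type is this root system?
A4

Compute the Cartan integers a_ij = 2(alpha_i, alpha_j)/(alpha_j, alpha_j); the resulting 4x4 Cartan matrix is
[[2, 0, -1, 0], [0, 2, 0, -1], [-1, 0, 2, -1], [0, -1, -1, 2]].
All simple roots have the same length, so the diagram is simply laced. The associated Dynkin diagram is a chain of 4 nodes with single edges (A_4), so the type is A_4 (the algebra sl(5)).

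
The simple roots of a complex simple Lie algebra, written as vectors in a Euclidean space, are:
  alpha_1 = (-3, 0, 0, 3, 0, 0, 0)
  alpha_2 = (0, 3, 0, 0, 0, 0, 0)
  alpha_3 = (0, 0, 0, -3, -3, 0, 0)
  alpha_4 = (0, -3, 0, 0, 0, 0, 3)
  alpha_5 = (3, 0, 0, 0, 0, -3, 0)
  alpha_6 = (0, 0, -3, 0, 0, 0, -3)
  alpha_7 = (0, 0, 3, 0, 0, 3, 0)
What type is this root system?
B7

Compute the Cartan integers a_ij = 2(alpha_i, alpha_j)/(alpha_j, alpha_j); the resulting 7x7 Cartan matrix is
[[2, 0, -1, 0, -1, 0, 0], [0, 2, 0, -1, 0, 0, 0], [-1, 0, 2, 0, 0, 0, 0], [0, -2, 0, 2, 0, -1, 0], [-1, 0, 0, 0, 2, 0, -1], [0, 0, 0, -1, 0, 2, -1], [0, 0, 0, 0, -1, -1, 2]].
The roots have two lengths (squared-length ratio 2:1); the short ones are alpha_{2}. The associated Dynkin diagram is a chain of 7 nodes with a double edge at one end; the terminal node there is the unique short simple root (B_7), so the type is B_7 (the algebra so(15)).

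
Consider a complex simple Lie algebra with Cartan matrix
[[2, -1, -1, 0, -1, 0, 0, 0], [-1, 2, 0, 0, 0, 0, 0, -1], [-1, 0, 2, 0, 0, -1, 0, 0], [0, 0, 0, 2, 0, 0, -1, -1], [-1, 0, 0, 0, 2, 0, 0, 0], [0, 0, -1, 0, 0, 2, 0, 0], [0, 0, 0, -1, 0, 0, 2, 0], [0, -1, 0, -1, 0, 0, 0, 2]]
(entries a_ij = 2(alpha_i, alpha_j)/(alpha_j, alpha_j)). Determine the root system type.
type E_8

The matrix has rank 8 with 2's on the diagonal. Reading the off-diagonal entries as Dynkin edges (a single edge where a_ij = a_ji = -1; a double or triple edge where a_ij * a_ji = 2 or 3), the diagram is a chain of 7 nodes with one extra node attached to the third node from one end (E_8). One simple-root ordering that puts it in standard form is (alpha_6, alpha_5, alpha_3, alpha_1, alpha_2, alpha_8, alpha_4, alpha_7). So the algebra is type E_8.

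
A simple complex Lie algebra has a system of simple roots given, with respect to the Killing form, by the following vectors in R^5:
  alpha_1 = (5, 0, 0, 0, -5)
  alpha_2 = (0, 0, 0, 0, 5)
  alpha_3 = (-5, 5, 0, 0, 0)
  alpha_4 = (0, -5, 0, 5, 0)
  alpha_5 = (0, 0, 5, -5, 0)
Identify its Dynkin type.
Compute the Cartan integers a_ij = 2(alpha_i, alpha_j)/(alpha_j, alpha_j); the resulting 5x5 Cartan matrix is
[[2, -2, -1, 0, 0], [-1, 2, 0, 0, 0], [-1, 0, 2, -1, 0], [0, 0, -1, 2, -1], [0, 0, 0, -1, 2]].
The roots have two lengths (squared-length ratio 2:1); the short ones are alpha_{2}. The associated Dynkin diagram is a chain of 5 nodes with a double edge at one end; the terminal node there is the unique short simple root (B_5), so the type is B_5 (the algebra so(11)).

B_5 (so(11))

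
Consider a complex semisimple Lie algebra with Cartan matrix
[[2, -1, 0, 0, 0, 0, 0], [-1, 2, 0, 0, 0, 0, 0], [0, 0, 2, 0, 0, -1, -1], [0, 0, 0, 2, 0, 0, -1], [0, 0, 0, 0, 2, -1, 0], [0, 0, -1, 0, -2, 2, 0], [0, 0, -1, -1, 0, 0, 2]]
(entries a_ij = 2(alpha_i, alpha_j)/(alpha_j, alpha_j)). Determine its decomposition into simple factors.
The diagram associated to this matrix has two connected components: the simple roots {alpha_1, alpha_2} form a chain of 2 nodes with single edges (A_2), and {alpha_3, alpha_4, alpha_5, alpha_6, alpha_7} form a chain of 5 nodes with a double edge at one end; the terminal node there is the unique short simple root (B_5). A semisimple Lie algebra decomposes uniquely as the direct sum of simple ideals, one per connected component of its Dynkin diagram, so g ≅ A_2 ⊕ B_5 (dimension 8 + 55 = 63).

A2 + B5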